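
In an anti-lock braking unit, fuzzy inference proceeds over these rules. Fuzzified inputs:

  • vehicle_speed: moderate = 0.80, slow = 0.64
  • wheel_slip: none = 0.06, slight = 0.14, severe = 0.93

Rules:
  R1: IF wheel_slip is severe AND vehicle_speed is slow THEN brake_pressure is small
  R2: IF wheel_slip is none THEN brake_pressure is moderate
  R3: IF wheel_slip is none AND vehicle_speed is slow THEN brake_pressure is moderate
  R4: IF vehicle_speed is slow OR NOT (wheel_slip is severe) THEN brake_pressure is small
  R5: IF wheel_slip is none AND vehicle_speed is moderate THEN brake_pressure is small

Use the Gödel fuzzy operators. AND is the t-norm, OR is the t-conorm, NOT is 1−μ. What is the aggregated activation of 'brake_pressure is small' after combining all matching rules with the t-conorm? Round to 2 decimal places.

0.64

R1: severe=0.93, slow=0.64; AND[min(a, b)] → w = 0.64
R2: none=0.06 → w = 0.06
R3: none=0.06, slow=0.64; AND[min(a, b)] → w = 0.06
R4: slow=0.64, ¬severe=1−0.93=0.07; OR[max(a, b)] → w = 0.64
R5: none=0.06, moderate=0.80; AND[min(a, b)] → w = 0.06
Rules with consequent 'small': {R1, R4, R5} → strengths 0.64, 0.64, 0.06
Aggregate via t-conorm [max(a, b)]: 0.64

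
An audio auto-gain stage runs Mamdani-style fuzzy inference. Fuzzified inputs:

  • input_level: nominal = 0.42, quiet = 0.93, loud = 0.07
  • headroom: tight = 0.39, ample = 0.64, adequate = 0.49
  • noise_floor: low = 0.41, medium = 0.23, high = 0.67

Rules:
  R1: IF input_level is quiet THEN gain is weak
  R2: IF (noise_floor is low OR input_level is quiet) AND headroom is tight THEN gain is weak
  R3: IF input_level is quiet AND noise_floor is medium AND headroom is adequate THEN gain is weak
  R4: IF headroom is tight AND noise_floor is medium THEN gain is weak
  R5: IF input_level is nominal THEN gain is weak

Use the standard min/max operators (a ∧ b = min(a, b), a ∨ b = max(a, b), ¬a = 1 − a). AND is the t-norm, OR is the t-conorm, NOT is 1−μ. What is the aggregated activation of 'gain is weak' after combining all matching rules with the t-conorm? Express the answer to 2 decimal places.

0.93

R1: quiet=0.93 → w = 0.93
R2: (low=0.41 OR quiet=0.93) = 0.93; AND[min(a, b)] with tight=0.39 → w = 0.39
R3: quiet=0.93, medium=0.23, adequate=0.49; AND[min(a, b)] → w = 0.23
R4: tight=0.39, medium=0.23; AND[min(a, b)] → w = 0.23
R5: nominal=0.42 → w = 0.42
Rules with consequent 'weak': {R1, R2, R3, R4, R5} → strengths 0.93, 0.39, 0.23, 0.23, 0.42
Aggregate via t-conorm [max(a, b)]: 0.93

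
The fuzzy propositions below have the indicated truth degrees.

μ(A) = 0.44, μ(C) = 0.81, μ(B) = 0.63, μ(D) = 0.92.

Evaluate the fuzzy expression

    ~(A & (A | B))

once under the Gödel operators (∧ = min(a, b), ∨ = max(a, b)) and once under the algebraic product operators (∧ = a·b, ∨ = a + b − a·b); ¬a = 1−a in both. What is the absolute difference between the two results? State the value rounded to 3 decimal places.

0.091

Under Gödel:
  A | B = max(a, b) on (0.44, 0.63) = 0.63
  A & (A | B) = min(a, b) on (0.44, 0.63) = 0.44
  ~(A & (A | B)) = 1 − 0.44 = 0.56
  → value = 0.5600
Under algebraic product:
  A | B = a + b − a·b on (0.4400, 0.6300) = 0.7928
  A & (A | B) = a·b on (0.4400, 0.7928) = 0.3488
  ~(A & (A | B)) = 1 − 0.3488 = 0.6512
  → value = 0.6512
|0.5600 − 0.6512| = 0.091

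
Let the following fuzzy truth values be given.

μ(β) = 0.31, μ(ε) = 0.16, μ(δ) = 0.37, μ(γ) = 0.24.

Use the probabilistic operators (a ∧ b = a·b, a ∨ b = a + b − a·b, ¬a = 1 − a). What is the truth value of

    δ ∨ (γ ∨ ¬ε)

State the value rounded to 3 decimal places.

0.923

¬ε = 1 − 0.1600 = 0.8400
γ ∨ ¬ε = a + b − a·b on (0.2400, 0.8400) = 0.8784
δ ∨ (γ ∨ ¬ε) = a + b − a·b on (0.3700, 0.8784) = 0.9234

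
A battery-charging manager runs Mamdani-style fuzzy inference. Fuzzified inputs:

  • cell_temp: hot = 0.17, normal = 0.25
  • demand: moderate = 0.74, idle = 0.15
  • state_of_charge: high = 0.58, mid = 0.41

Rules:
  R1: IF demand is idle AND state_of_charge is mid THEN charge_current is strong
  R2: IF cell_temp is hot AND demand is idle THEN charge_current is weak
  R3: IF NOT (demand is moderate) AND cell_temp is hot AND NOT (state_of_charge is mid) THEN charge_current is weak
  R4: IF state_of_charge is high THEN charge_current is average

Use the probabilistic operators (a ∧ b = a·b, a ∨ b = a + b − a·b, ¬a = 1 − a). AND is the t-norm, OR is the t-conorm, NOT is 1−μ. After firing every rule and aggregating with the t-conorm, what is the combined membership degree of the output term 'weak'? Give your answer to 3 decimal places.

0.051

R1: idle=0.15, mid=0.41; AND[a·b] → w = 0.0615
R2: hot=0.17, idle=0.15; AND[a·b] → w = 0.0255
R3: ¬moderate=1−0.74=0.26, hot=0.17, ¬mid=1−0.41=0.59; AND[a·b] → w = 0.0261
R4: high=0.58 → w = 0.5800
Rules with consequent 'weak': {R2, R3} → strengths 0.0255, 0.0261
Aggregate via t-conorm [a + b − a·b]: 0.0509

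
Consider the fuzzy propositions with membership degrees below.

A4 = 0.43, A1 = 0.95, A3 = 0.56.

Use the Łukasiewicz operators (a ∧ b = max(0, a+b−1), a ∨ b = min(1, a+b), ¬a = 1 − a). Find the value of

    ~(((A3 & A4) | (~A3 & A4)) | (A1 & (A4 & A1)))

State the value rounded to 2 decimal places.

0.67

A3 & A4 = max(0, a+b−1) on (0.56, 0.43) = 0.00
~A3 = 1 − 0.56 = 0.44
~A3 & A4 = max(0, a+b−1) on (0.44, 0.43) = 0.00
(A3 & A4) | (~A3 & A4) = min(1, a+b) on (0.00, 0.00) = 0.00
A4 & A1 = max(0, a+b−1) on (0.43, 0.95) = 0.38
A1 & (A4 & A1) = max(0, a+b−1) on (0.95, 0.38) = 0.33
((A3 & A4) | (~A3 & A4)) | (A1 & (A4 & A1)) = min(1, a+b) on (0.00, 0.33) = 0.33
~(((A3 & A4) | (~A3 & A4)) | (A1 & (A4 & A1))) = 1 − 0.33 = 0.67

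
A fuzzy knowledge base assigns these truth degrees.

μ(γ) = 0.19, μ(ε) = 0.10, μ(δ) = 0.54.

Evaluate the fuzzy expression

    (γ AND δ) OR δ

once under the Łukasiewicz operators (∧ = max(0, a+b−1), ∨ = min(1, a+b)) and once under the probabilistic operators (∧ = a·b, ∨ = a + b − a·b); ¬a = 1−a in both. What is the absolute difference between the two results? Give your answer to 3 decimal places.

0.047

Under Łukasiewicz:
  γ AND δ = max(0, a+b−1) on (0.19, 0.54) = 0.00
  (γ AND δ) OR δ = min(1, a+b) on (0.00, 0.54) = 0.54
  → value = 0.5400
Under probabilistic:
  γ AND δ = a·b on (0.1900, 0.5400) = 0.1026
  (γ AND δ) OR δ = a + b − a·b on (0.1026, 0.5400) = 0.5872
  → value = 0.5872
|0.5400 − 0.5872| = 0.047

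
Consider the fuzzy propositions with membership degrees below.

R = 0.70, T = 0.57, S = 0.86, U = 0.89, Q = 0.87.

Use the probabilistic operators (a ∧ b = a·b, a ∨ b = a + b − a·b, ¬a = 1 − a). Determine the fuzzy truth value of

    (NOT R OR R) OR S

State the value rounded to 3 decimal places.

NOT R = 1 − 0.7000 = 0.3000
NOT R OR R = a + b − a·b on (0.3000, 0.7000) = 0.7900
(NOT R OR R) OR S = a + b − a·b on (0.7900, 0.8600) = 0.9706

0.971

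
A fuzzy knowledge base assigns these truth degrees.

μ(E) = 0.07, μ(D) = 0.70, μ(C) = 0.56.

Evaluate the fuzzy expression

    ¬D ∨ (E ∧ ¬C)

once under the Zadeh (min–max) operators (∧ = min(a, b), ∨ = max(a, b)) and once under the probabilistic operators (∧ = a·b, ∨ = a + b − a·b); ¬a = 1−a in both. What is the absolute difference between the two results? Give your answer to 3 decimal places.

0.022

Under Zadeh (min–max):
  ¬D = 1 − 0.70 = 0.30
  ¬C = 1 − 0.56 = 0.44
  E ∧ ¬C = min(a, b) on (0.07, 0.44) = 0.07
  ¬D ∨ (E ∧ ¬C) = max(a, b) on (0.30, 0.07) = 0.30
  → value = 0.3000
Under probabilistic:
  ¬D = 1 − 0.7000 = 0.3000
  ¬C = 1 − 0.5600 = 0.4400
  E ∧ ¬C = a·b on (0.0700, 0.4400) = 0.0308
  ¬D ∨ (E ∧ ¬C) = a + b − a·b on (0.3000, 0.0308) = 0.3216
  → value = 0.3216
|0.3000 − 0.3216| = 0.022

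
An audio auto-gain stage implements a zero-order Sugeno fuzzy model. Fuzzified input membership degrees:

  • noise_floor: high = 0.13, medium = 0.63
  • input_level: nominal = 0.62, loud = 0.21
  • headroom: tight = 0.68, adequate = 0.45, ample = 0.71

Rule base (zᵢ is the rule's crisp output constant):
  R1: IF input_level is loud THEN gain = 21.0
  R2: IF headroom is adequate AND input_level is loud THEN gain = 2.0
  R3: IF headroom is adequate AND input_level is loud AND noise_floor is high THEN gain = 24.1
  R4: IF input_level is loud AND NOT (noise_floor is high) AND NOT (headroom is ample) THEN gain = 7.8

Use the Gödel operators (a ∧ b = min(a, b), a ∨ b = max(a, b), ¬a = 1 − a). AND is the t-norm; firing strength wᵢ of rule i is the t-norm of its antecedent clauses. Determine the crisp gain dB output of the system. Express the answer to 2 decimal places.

12.63

R1 (z=21.0): loud=0.21 → w = 0.21
R2 (z=2.0): adequate=0.45, loud=0.21; AND[min(a, b)] → w = 0.21
R3 (z=24.1): adequate=0.45, loud=0.21, high=0.13; AND[min(a, b)] → w = 0.13
R4 (z=7.8): loud=0.21, ¬high=1−0.13=0.87, ¬ample=1−0.71=0.29; AND[min(a, b)] → w = 0.21
Weighted average = (0.21·21.0 + 0.21·2.0 + 0.13·24.1 + 0.21·7.8) / (0.21 + 0.21 + 0.13 + 0.21)
  = 9.6010 / 0.7600 = 12.63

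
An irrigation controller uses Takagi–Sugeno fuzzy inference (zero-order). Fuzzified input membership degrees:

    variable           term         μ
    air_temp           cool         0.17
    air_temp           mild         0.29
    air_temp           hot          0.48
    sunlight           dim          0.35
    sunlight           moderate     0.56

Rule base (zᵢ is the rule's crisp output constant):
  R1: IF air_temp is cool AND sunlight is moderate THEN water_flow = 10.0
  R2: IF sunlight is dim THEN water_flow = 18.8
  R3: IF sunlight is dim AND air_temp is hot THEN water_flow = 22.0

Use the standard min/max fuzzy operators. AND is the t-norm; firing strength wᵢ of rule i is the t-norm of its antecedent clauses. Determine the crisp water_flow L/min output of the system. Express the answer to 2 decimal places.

18.37

R1 (z=10.0): cool=0.17, moderate=0.56; AND[min(a, b)] → w = 0.17
R2 (z=18.8): dim=0.35 → w = 0.35
R3 (z=22.0): dim=0.35, hot=0.48; AND[min(a, b)] → w = 0.35
Weighted average = (0.17·10.0 + 0.35·18.8 + 0.35·22.0) / (0.17 + 0.35 + 0.35)
  = 15.9800 / 0.8700 = 18.37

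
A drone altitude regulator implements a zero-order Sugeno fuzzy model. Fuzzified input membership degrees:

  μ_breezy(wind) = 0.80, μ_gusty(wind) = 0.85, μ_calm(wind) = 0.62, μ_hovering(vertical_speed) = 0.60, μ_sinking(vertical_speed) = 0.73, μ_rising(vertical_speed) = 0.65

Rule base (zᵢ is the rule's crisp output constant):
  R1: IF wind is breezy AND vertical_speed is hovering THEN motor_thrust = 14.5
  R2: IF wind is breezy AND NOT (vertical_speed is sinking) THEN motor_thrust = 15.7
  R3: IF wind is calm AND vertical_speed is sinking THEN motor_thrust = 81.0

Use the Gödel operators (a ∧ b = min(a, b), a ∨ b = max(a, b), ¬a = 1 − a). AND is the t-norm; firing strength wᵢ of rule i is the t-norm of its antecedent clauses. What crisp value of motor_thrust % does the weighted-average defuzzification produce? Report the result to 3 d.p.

42.389

R1 (z=14.5): breezy=0.80, hovering=0.60; AND[min(a, b)] → w = 0.60
R2 (z=15.7): breezy=0.80, ¬sinking=1−0.73=0.27; AND[min(a, b)] → w = 0.27
R3 (z=81.0): calm=0.62, sinking=0.73; AND[min(a, b)] → w = 0.62
Weighted average = (0.60·14.5 + 0.27·15.7 + 0.62·81.0) / (0.60 + 0.27 + 0.62)
  = 63.1590 / 1.4900 = 42.389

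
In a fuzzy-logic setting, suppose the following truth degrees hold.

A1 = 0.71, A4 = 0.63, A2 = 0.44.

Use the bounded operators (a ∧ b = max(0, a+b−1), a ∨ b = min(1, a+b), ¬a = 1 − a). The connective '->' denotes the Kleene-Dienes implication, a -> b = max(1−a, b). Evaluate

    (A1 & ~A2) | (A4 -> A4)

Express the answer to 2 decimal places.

~A2 = 1 − 0.44 = 0.56
A1 & ~A2 = max(0, a+b−1) on (0.71, 0.56) = 0.27
A4 -> A4  [Kleene-Dienes: max(1−a, b)] with a=0.63, b=0.63 → 0.63
(A1 & ~A2) | (A4 -> A4) = min(1, a+b) on (0.27, 0.63) = 0.90

0.90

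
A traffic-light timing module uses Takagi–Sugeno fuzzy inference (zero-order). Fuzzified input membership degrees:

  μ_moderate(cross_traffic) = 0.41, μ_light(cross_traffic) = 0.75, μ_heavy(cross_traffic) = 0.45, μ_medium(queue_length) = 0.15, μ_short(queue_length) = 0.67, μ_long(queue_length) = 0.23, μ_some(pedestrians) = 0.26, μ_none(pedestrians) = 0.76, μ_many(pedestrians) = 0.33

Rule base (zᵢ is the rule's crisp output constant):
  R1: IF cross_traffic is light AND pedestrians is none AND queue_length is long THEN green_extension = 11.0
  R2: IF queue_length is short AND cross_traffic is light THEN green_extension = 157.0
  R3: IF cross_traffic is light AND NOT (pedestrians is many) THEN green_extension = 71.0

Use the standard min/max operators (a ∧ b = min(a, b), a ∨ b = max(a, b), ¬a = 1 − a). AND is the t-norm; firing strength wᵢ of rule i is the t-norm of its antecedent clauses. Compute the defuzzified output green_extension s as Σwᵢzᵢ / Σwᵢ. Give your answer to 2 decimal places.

98.91

R1 (z=11.0): light=0.75, none=0.76, long=0.23; AND[min(a, b)] → w = 0.23
R2 (z=157.0): short=0.67, light=0.75; AND[min(a, b)] → w = 0.67
R3 (z=71.0): light=0.75, ¬many=1−0.33=0.67; AND[min(a, b)] → w = 0.67
Weighted average = (0.23·11.0 + 0.67·157.0 + 0.67·71.0) / (0.23 + 0.67 + 0.67)
  = 155.2900 / 1.5700 = 98.91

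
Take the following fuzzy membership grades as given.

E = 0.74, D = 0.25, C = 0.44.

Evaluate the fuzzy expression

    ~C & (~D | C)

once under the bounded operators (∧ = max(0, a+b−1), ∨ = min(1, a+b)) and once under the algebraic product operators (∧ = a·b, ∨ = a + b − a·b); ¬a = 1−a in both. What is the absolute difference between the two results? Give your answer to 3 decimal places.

Under bounded:
  ~C = 1 − 0.44 = 0.56
  ~D = 1 − 0.25 = 0.75
  ~D | C = min(1, a+b) on (0.75, 0.44) = 1.00
  ~C & (~D | C) = max(0, a+b−1) on (0.56, 1.00) = 0.56
  → value = 0.5600
Under algebraic product:
  ~C = 1 − 0.4400 = 0.5600
  ~D = 1 − 0.2500 = 0.7500
  ~D | C = a + b − a·b on (0.7500, 0.4400) = 0.8600
  ~C & (~D | C) = a·b on (0.5600, 0.8600) = 0.4816
  → value = 0.4816
|0.5600 − 0.4816| = 0.078

0.078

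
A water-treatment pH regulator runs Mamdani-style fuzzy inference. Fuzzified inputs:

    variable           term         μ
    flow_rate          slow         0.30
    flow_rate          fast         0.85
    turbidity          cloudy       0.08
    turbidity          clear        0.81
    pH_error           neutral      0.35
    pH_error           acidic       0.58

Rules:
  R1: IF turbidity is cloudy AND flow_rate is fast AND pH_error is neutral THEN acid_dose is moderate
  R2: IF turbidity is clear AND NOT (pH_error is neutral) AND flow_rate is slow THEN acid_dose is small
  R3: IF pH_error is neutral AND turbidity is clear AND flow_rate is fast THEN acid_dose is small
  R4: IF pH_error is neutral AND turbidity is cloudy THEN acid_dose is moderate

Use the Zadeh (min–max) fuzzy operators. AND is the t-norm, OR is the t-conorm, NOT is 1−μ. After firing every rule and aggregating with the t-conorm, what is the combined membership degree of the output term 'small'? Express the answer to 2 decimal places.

0.35

R1: cloudy=0.08, fast=0.85, neutral=0.35; AND[min(a, b)] → w = 0.08
R2: clear=0.81, ¬neutral=1−0.35=0.65, slow=0.30; AND[min(a, b)] → w = 0.30
R3: neutral=0.35, clear=0.81, fast=0.85; AND[min(a, b)] → w = 0.35
R4: neutral=0.35, cloudy=0.08; AND[min(a, b)] → w = 0.08
Rules with consequent 'small': {R2, R3} → strengths 0.30, 0.35
Aggregate via t-conorm [max(a, b)]: 0.35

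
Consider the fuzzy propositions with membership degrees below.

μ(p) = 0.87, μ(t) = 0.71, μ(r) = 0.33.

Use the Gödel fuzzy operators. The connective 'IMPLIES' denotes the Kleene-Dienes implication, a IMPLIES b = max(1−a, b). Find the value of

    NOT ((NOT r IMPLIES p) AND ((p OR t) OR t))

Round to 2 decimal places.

NOT r = 1 − 0.33 = 0.67
NOT r IMPLIES p  [Kleene-Dienes: max(1−a, b)] with a=0.67, b=0.87 → 0.87
p OR t = max(a, b) on (0.87, 0.71) = 0.87
(p OR t) OR t = max(a, b) on (0.87, 0.71) = 0.87
(NOT r IMPLIES p) AND ((p OR t) OR t) = min(a, b) on (0.87, 0.87) = 0.87
NOT ((NOT r IMPLIES p) AND ((p OR t) OR t)) = 1 − 0.87 = 0.13

0.13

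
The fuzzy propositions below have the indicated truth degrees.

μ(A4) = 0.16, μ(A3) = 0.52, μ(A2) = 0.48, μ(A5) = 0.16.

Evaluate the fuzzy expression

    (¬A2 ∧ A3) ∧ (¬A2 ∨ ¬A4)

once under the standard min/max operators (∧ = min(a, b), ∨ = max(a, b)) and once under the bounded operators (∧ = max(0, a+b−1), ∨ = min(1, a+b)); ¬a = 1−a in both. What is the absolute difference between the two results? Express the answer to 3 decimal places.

0.480

Under standard min/max:
  ¬A2 = 1 − 0.48 = 0.52
  ¬A2 ∧ A3 = min(a, b) on (0.52, 0.52) = 0.52
  ¬A2 = 1 − 0.48 = 0.52
  ¬A4 = 1 − 0.16 = 0.84
  ¬A2 ∨ ¬A4 = max(a, b) on (0.52, 0.84) = 0.84
  (¬A2 ∧ A3) ∧ (¬A2 ∨ ¬A4) = min(a, b) on (0.52, 0.84) = 0.52
  → value = 0.5200
Under bounded:
  ¬A2 = 1 − 0.48 = 0.52
  ¬A2 ∧ A3 = max(0, a+b−1) on (0.52, 0.52) = 0.04
  ¬A2 = 1 − 0.48 = 0.52
  ¬A4 = 1 − 0.16 = 0.84
  ¬A2 ∨ ¬A4 = min(1, a+b) on (0.52, 0.84) = 1.00
  (¬A2 ∧ A3) ∧ (¬A2 ∨ ¬A4) = max(0, a+b−1) on (0.04, 1.00) = 0.04
  → value = 0.0400
|0.5200 − 0.0400| = 0.480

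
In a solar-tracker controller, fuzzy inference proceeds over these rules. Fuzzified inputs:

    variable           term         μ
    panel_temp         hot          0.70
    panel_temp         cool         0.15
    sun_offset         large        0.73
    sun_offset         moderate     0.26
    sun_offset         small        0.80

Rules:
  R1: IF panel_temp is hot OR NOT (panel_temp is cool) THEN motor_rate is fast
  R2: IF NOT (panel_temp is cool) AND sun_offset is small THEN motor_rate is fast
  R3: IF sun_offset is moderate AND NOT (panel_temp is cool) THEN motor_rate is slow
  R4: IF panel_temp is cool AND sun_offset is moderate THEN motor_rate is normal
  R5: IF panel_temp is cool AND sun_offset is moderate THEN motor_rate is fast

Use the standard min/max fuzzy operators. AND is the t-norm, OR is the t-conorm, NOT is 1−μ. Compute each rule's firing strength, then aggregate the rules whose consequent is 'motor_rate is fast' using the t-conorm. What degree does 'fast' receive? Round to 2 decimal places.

0.85

R1: hot=0.70, ¬cool=1−0.15=0.85; OR[max(a, b)] → w = 0.85
R2: ¬cool=1−0.15=0.85, small=0.80; AND[min(a, b)] → w = 0.80
R3: moderate=0.26, ¬cool=1−0.15=0.85; AND[min(a, b)] → w = 0.26
R4: cool=0.15, moderate=0.26; AND[min(a, b)] → w = 0.15
R5: cool=0.15, moderate=0.26; AND[min(a, b)] → w = 0.15
Rules with consequent 'fast': {R1, R2, R5} → strengths 0.85, 0.80, 0.15
Aggregate via t-conorm [max(a, b)]: 0.85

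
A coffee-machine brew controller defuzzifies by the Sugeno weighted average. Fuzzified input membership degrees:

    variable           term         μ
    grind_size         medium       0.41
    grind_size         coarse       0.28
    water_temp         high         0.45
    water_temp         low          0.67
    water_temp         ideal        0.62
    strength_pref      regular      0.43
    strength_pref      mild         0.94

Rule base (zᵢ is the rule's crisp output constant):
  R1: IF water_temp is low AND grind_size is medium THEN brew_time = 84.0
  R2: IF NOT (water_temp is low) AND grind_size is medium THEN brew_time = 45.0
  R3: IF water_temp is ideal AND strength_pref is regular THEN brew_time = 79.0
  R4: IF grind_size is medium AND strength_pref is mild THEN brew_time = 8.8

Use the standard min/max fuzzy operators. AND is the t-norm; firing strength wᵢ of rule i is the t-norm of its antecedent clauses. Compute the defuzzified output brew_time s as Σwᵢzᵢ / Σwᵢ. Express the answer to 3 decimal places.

R1 (z=84.0): low=0.67, medium=0.41; AND[min(a, b)] → w = 0.41
R2 (z=45.0): ¬low=1−0.67=0.33, medium=0.41; AND[min(a, b)] → w = 0.33
R3 (z=79.0): ideal=0.62, regular=0.43; AND[min(a, b)] → w = 0.43
R4 (z=8.8): medium=0.41, mild=0.94; AND[min(a, b)] → w = 0.41
Weighted average = (0.41·84.0 + 0.33·45.0 + 0.43·79.0 + 0.41·8.8) / (0.41 + 0.33 + 0.43 + 0.41)
  = 86.8680 / 1.5800 = 54.980

54.980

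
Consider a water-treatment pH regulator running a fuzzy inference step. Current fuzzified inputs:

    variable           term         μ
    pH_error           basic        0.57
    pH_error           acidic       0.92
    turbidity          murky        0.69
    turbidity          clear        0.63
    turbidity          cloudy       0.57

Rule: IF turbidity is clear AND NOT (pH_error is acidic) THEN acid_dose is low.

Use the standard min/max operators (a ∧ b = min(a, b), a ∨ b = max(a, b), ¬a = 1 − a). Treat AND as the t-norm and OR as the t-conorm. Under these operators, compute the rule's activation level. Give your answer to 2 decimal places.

0.08

firing strength: clear=0.63, ¬acidic=1−0.92=0.08; AND[min(a, b)] → w = 0.08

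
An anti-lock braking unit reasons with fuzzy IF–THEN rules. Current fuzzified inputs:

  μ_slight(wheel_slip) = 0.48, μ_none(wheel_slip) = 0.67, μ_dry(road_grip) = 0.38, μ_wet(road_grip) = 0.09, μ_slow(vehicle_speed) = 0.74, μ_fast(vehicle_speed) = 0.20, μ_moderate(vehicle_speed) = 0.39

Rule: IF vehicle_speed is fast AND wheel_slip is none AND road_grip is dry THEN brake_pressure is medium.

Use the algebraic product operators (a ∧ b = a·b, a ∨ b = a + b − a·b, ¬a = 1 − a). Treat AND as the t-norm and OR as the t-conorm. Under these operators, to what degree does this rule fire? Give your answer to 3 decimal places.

0.051

firing strength: fast=0.20, none=0.67, dry=0.38; AND[a·b] → w = 0.0509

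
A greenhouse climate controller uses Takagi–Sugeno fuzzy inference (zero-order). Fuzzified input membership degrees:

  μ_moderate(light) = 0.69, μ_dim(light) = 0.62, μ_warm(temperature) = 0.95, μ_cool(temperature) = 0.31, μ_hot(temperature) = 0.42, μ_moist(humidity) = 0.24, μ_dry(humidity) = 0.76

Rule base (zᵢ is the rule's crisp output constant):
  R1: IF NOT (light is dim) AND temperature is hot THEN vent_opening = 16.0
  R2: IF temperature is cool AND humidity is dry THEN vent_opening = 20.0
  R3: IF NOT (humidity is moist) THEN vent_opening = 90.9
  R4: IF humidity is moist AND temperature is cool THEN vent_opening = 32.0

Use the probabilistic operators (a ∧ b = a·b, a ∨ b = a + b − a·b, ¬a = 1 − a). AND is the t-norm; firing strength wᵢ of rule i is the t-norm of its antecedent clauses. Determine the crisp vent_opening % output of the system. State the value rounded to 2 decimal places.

64.03

R1 (z=16.0): ¬dim=1−0.62=0.38, hot=0.42; AND[a·b] → w = 0.1596
R2 (z=20.0): cool=0.31, dry=0.76; AND[a·b] → w = 0.2356
R3 (z=90.9): ¬moist=1−0.24=0.76 → w = 0.7600
R4 (z=32.0): moist=0.24, cool=0.31; AND[a·b] → w = 0.0744
Weighted average = (0.1596·16.0 + 0.2356·20.0 + 0.7600·90.9 + 0.0744·32.0) / (0.1596 + 0.2356 + 0.7600 + 0.0744)
  = 78.7304 / 1.2296 = 64.03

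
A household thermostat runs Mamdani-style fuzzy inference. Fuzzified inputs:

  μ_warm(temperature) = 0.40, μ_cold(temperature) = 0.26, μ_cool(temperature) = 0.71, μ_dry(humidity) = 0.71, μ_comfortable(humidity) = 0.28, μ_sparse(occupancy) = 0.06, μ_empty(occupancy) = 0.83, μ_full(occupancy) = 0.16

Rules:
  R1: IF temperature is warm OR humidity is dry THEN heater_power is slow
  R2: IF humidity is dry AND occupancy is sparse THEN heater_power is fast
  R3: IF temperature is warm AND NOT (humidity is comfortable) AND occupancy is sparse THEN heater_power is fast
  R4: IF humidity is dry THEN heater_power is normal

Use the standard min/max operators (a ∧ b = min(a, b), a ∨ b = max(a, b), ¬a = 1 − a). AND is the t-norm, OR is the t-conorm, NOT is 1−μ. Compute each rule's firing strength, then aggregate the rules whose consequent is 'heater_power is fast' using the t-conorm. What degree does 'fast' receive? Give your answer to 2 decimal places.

0.06

R1: warm=0.40, dry=0.71; OR[max(a, b)] → w = 0.71
R2: dry=0.71, sparse=0.06; AND[min(a, b)] → w = 0.06
R3: warm=0.40, ¬comfortable=1−0.28=0.72, sparse=0.06; AND[min(a, b)] → w = 0.06
R4: dry=0.71 → w = 0.71
Rules with consequent 'fast': {R2, R3} → strengths 0.06, 0.06
Aggregate via t-conorm [max(a, b)]: 0.06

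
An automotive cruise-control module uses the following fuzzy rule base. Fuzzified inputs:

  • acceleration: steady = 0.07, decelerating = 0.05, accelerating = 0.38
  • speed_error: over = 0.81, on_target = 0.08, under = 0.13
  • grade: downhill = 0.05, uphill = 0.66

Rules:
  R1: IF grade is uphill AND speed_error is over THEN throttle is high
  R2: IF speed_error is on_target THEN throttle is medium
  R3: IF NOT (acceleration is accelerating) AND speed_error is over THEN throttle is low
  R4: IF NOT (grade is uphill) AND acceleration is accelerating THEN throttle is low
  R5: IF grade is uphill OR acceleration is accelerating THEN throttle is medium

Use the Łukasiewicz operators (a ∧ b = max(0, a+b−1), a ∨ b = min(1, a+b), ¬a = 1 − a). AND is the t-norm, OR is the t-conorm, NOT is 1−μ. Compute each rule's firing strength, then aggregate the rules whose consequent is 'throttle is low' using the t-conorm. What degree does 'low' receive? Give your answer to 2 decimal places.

0.43

R1: uphill=0.66, over=0.81; AND[max(0, a+b−1)] → w = 0.47
R2: on_target=0.08 → w = 0.08
R3: ¬accelerating=1−0.38=0.62, over=0.81; AND[max(0, a+b−1)] → w = 0.43
R4: ¬uphill=1−0.66=0.34, accelerating=0.38; AND[max(0, a+b−1)] → w = 0.00
R5: uphill=0.66, accelerating=0.38; OR[min(1, a+b)] → w = 1.00
Rules with consequent 'low': {R3, R4} → strengths 0.43, 0.00
Aggregate via t-conorm [min(1, a+b)]: 0.43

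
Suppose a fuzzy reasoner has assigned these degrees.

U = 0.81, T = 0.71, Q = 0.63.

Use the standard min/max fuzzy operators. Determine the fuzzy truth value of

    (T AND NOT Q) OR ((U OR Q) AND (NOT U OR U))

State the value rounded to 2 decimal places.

NOT Q = 1 − 0.63 = 0.37
T AND NOT Q = min(a, b) on (0.71, 0.37) = 0.37
U OR Q = max(a, b) on (0.81, 0.63) = 0.81
NOT U = 1 − 0.81 = 0.19
NOT U OR U = max(a, b) on (0.19, 0.81) = 0.81
(U OR Q) AND (NOT U OR U) = min(a, b) on (0.81, 0.81) = 0.81
(T AND NOT Q) OR ((U OR Q) AND (NOT U OR U)) = max(a, b) on (0.37, 0.81) = 0.81

0.81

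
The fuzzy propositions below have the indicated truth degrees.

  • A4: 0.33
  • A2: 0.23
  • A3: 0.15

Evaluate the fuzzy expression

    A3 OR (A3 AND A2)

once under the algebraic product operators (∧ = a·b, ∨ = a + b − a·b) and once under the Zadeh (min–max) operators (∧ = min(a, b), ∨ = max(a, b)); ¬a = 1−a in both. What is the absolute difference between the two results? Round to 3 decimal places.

0.029

Under algebraic product:
  A3 AND A2 = a·b on (0.1500, 0.2300) = 0.0345
  A3 OR (A3 AND A2) = a + b − a·b on (0.1500, 0.0345) = 0.1793
  → value = 0.1793
Under Zadeh (min–max):
  A3 AND A2 = min(a, b) on (0.15, 0.23) = 0.15
  A3 OR (A3 AND A2) = max(a, b) on (0.15, 0.15) = 0.15
  → value = 0.1500
|0.1793 − 0.1500| = 0.029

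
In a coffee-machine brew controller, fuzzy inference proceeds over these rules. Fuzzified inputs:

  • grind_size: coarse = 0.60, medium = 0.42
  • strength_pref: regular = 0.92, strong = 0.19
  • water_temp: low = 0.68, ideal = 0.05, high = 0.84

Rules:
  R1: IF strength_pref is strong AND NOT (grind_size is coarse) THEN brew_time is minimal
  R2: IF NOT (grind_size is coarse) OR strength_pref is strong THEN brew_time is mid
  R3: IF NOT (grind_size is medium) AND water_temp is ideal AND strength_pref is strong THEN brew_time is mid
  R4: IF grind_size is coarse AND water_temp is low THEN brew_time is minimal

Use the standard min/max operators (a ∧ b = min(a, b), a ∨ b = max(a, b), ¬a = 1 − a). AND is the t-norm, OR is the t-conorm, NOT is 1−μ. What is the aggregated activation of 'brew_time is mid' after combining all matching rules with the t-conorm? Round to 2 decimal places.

0.40

R1: strong=0.19, ¬coarse=1−0.60=0.40; AND[min(a, b)] → w = 0.19
R2: ¬coarse=1−0.60=0.40, strong=0.19; OR[max(a, b)] → w = 0.40
R3: ¬medium=1−0.42=0.58, ideal=0.05, strong=0.19; AND[min(a, b)] → w = 0.05
R4: coarse=0.60, low=0.68; AND[min(a, b)] → w = 0.60
Rules with consequent 'mid': {R2, R3} → strengths 0.40, 0.05
Aggregate via t-conorm [max(a, b)]: 0.40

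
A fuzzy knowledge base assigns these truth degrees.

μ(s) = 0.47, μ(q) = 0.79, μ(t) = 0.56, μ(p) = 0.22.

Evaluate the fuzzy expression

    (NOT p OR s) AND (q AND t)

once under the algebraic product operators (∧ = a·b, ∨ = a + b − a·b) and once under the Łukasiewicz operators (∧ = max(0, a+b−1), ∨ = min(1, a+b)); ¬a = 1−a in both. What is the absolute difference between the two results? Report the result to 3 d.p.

Under algebraic product:
  NOT p = 1 − 0.2200 = 0.7800
  NOT p OR s = a + b − a·b on (0.7800, 0.4700) = 0.8834
  q AND t = a·b on (0.7900, 0.5600) = 0.4424
  (NOT p OR s) AND (q AND t) = a·b on (0.8834, 0.4424) = 0.3908
  → value = 0.3908
Under Łukasiewicz:
  NOT p = 1 − 0.22 = 0.78
  NOT p OR s = min(1, a+b) on (0.78, 0.47) = 1.00
  q AND t = max(0, a+b−1) on (0.79, 0.56) = 0.35
  (NOT p OR s) AND (q AND t) = max(0, a+b−1) on (1.00, 0.35) = 0.35
  → value = 0.3500
|0.3908 − 0.3500| = 0.041

0.041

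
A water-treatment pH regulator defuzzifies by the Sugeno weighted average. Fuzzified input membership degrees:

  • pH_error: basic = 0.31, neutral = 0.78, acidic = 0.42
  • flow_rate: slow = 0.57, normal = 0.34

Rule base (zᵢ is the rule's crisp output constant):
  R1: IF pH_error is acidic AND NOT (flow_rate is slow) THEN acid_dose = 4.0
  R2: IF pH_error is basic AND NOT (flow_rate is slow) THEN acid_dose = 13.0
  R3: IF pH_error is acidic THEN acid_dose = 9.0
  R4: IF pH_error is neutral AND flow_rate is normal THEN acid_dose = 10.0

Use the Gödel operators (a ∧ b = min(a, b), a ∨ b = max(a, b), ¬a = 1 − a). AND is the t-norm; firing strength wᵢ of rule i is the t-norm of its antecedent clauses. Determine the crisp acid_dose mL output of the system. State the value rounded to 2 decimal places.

R1 (z=4.0): acidic=0.42, ¬slow=1−0.57=0.43; AND[min(a, b)] → w = 0.42
R2 (z=13.0): basic=0.31, ¬slow=1−0.57=0.43; AND[min(a, b)] → w = 0.31
R3 (z=9.0): acidic=0.42 → w = 0.42
R4 (z=10.0): neutral=0.78, normal=0.34; AND[min(a, b)] → w = 0.34
Weighted average = (0.42·4.0 + 0.31·13.0 + 0.42·9.0 + 0.34·10.0) / (0.42 + 0.31 + 0.42 + 0.34)
  = 12.8900 / 1.4900 = 8.65

8.65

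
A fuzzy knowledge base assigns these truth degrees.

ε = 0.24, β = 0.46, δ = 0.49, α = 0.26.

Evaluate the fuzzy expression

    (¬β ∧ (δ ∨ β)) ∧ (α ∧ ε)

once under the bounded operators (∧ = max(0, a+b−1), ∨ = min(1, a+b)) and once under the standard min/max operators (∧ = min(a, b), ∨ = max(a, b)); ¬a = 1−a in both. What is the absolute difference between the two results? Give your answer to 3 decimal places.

Under bounded:
  ¬β = 1 − 0.46 = 0.54
  δ ∨ β = min(1, a+b) on (0.49, 0.46) = 0.95
  ¬β ∧ (δ ∨ β) = max(0, a+b−1) on (0.54, 0.95) = 0.49
  α ∧ ε = max(0, a+b−1) on (0.26, 0.24) = 0.00
  (¬β ∧ (δ ∨ β)) ∧ (α ∧ ε) = max(0, a+b−1) on (0.49, 0.00) = 0.00
  → value = 0.0000
Under standard min/max:
  ¬β = 1 − 0.46 = 0.54
  δ ∨ β = max(a, b) on (0.49, 0.46) = 0.49
  ¬β ∧ (δ ∨ β) = min(a, b) on (0.54, 0.49) = 0.49
  α ∧ ε = min(a, b) on (0.26, 0.24) = 0.24
  (¬β ∧ (δ ∨ β)) ∧ (α ∧ ε) = min(a, b) on (0.49, 0.24) = 0.24
  → value = 0.2400
|0.0000 − 0.2400| = 0.240

0.240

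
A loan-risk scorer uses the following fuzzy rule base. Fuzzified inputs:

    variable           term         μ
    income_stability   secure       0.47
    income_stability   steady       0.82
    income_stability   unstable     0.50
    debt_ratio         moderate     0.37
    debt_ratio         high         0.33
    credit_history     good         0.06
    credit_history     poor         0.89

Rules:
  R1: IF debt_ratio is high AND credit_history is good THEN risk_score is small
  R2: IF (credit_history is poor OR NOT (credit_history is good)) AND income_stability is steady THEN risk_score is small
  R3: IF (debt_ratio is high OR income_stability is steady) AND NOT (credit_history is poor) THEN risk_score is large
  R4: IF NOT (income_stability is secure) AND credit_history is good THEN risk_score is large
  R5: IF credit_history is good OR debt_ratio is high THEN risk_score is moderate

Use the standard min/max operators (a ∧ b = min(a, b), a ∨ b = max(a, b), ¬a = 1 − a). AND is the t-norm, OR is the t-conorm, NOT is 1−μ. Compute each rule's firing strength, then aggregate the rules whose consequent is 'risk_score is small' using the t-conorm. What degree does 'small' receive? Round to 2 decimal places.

R1: high=0.33, good=0.06; AND[min(a, b)] → w = 0.06
R2: (poor=0.89 OR ¬good=1−0.06=0.94) = 0.94; AND[min(a, b)] with steady=0.82 → w = 0.82
R3: (high=0.33 OR steady=0.82) = 0.82; AND[min(a, b)] with ¬poor=1−0.89=0.11 → w = 0.11
R4: ¬secure=1−0.47=0.53, good=0.06; AND[min(a, b)] → w = 0.06
R5: good=0.06, high=0.33; OR[max(a, b)] → w = 0.33
Rules with consequent 'small': {R1, R2} → strengths 0.06, 0.82
Aggregate via t-conorm [max(a, b)]: 0.82

0.82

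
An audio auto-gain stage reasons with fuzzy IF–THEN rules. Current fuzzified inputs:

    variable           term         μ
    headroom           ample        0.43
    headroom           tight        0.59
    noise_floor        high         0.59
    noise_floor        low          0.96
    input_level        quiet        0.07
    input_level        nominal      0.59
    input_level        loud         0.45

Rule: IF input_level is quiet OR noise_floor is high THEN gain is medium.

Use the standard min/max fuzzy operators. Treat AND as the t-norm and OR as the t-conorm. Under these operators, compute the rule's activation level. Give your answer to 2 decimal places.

firing strength: quiet=0.07, high=0.59; OR[max(a, b)] → w = 0.59

0.59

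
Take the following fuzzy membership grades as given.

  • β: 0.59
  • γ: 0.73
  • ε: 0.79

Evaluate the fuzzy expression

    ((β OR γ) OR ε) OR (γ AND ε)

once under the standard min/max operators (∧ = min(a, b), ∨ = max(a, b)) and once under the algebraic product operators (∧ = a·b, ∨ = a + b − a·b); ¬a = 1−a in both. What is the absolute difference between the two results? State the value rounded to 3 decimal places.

0.200

Under standard min/max:
  β OR γ = max(a, b) on (0.59, 0.73) = 0.73
  (β OR γ) OR ε = max(a, b) on (0.73, 0.79) = 0.79
  γ AND ε = min(a, b) on (0.73, 0.79) = 0.73
  ((β OR γ) OR ε) OR (γ AND ε) = max(a, b) on (0.79, 0.73) = 0.79
  → value = 0.7900
Under algebraic product:
  β OR γ = a + b − a·b on (0.5900, 0.7300) = 0.8893
  (β OR γ) OR ε = a + b − a·b on (0.8893, 0.7900) = 0.9768
  γ AND ε = a·b on (0.7300, 0.7900) = 0.5767
  ((β OR γ) OR ε) OR (γ AND ε) = a + b − a·b on (0.9768, 0.5767) = 0.9902
  → value = 0.9902
|0.7900 − 0.9902| = 0.200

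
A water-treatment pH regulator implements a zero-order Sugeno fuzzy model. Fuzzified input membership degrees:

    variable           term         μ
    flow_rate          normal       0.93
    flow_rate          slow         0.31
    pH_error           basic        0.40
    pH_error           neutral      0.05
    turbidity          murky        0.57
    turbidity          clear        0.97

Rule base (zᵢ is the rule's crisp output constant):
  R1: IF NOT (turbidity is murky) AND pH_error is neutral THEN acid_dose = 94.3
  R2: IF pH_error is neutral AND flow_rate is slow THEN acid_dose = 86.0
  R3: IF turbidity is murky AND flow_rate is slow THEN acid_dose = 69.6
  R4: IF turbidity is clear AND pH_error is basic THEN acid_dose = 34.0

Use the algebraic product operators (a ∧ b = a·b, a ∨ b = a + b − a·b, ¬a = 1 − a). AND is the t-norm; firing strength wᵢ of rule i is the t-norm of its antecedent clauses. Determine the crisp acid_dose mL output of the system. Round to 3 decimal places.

47.949

R1 (z=94.3): ¬murky=1−0.57=0.43, neutral=0.05; AND[a·b] → w = 0.0215
R2 (z=86.0): neutral=0.05, slow=0.31; AND[a·b] → w = 0.0155
R3 (z=69.6): murky=0.57, slow=0.31; AND[a·b] → w = 0.1767
R4 (z=34.0): clear=0.97, basic=0.40; AND[a·b] → w = 0.3880
Weighted average = (0.0215·94.3 + 0.0155·86.0 + 0.1767·69.6 + 0.3880·34.0) / (0.0215 + 0.0155 + 0.1767 + 0.3880)
  = 28.8508 / 0.6017 = 47.949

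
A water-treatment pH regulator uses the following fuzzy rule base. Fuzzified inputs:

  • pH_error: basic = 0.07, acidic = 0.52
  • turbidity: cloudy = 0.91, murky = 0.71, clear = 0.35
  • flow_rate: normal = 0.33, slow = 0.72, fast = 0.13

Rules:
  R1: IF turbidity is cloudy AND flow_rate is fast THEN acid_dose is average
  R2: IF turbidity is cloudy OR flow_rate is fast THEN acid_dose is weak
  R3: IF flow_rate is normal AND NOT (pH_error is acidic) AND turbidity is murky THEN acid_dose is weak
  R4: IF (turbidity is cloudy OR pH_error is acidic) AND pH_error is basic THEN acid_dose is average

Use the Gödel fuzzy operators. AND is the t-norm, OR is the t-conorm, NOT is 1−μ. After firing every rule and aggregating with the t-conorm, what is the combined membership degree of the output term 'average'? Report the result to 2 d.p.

R1: cloudy=0.91, fast=0.13; AND[min(a, b)] → w = 0.13
R2: cloudy=0.91, fast=0.13; OR[max(a, b)] → w = 0.91
R3: normal=0.33, ¬acidic=1−0.52=0.48, murky=0.71; AND[min(a, b)] → w = 0.33
R4: (cloudy=0.91 OR acidic=0.52) = 0.91; AND[min(a, b)] with basic=0.07 → w = 0.07
Rules with consequent 'average': {R1, R4} → strengths 0.13, 0.07
Aggregate via t-conorm [max(a, b)]: 0.13

0.13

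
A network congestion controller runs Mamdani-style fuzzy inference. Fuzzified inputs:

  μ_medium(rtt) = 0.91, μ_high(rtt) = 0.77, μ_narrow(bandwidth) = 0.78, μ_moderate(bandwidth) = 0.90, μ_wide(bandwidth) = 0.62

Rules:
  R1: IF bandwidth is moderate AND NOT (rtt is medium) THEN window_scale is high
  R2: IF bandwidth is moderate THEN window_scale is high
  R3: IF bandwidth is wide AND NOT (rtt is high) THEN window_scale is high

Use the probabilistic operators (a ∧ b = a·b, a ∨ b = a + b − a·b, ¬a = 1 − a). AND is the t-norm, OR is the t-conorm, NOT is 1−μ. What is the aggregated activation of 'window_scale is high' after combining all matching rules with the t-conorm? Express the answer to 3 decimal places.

0.921

R1: moderate=0.90, ¬medium=1−0.91=0.09; AND[a·b] → w = 0.0810
R2: moderate=0.90 → w = 0.9000
R3: wide=0.62, ¬high=1−0.77=0.23; AND[a·b] → w = 0.1426
Rules with consequent 'high': {R1, R2, R3} → strengths 0.0810, 0.9000, 0.1426
Aggregate via t-conorm [a + b − a·b]: 0.9212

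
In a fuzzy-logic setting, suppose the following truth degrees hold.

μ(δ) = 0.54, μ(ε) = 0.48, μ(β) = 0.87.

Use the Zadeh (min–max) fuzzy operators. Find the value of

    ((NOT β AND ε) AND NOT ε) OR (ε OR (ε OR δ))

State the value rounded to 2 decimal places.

0.54

NOT β = 1 − 0.87 = 0.13
NOT β AND ε = min(a, b) on (0.13, 0.48) = 0.13
NOT ε = 1 − 0.48 = 0.52
(NOT β AND ε) AND NOT ε = min(a, b) on (0.13, 0.52) = 0.13
ε OR δ = max(a, b) on (0.48, 0.54) = 0.54
ε OR (ε OR δ) = max(a, b) on (0.48, 0.54) = 0.54
((NOT β AND ε) AND NOT ε) OR (ε OR (ε OR δ)) = max(a, b) on (0.13, 0.54) = 0.54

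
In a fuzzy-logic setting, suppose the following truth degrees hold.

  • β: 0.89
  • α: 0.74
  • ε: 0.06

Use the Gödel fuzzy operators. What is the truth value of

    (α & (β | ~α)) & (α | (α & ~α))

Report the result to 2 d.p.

~α = 1 − 0.74 = 0.26
β | ~α = max(a, b) on (0.89, 0.26) = 0.89
α & (β | ~α) = min(a, b) on (0.74, 0.89) = 0.74
~α = 1 − 0.74 = 0.26
α & ~α = min(a, b) on (0.74, 0.26) = 0.26
α | (α & ~α) = max(a, b) on (0.74, 0.26) = 0.74
(α & (β | ~α)) & (α | (α & ~α)) = min(a, b) on (0.74, 0.74) = 0.74

0.74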